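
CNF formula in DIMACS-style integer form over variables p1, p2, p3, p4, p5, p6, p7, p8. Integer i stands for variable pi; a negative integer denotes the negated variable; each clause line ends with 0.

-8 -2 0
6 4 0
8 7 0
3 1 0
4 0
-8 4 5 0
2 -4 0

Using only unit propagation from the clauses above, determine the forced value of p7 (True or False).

True

(p4) stands alone — p4 = True.
(NOT p4 OR p2): since p4 = True, the clause reduces to (p2). p2 = True.
In (NOT p8 OR NOT p2), NOT p2 is now false; NOT p8 must hold, so p8 = False.
(p7 OR p8): since p8 = False, the clause reduces to (p7). p7 = True.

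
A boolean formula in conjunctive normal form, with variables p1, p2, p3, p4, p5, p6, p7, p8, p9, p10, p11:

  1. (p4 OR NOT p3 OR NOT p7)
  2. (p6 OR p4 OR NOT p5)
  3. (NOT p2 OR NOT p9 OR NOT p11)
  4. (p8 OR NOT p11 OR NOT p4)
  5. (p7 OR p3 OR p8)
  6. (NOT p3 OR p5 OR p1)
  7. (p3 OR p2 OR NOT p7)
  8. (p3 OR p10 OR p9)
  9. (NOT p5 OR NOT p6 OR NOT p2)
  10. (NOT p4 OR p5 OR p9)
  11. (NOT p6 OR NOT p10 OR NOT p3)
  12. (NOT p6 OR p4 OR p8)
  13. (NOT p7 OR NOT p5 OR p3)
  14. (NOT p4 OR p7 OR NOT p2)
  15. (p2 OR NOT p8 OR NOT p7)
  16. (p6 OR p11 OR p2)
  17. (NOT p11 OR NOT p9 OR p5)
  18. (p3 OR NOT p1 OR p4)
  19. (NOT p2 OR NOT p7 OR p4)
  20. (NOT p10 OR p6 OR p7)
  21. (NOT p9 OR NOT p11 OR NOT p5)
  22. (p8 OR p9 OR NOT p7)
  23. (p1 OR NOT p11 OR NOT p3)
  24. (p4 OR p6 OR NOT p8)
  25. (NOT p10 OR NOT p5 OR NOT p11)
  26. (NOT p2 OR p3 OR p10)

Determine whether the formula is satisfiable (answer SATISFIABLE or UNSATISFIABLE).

SATISFIABLE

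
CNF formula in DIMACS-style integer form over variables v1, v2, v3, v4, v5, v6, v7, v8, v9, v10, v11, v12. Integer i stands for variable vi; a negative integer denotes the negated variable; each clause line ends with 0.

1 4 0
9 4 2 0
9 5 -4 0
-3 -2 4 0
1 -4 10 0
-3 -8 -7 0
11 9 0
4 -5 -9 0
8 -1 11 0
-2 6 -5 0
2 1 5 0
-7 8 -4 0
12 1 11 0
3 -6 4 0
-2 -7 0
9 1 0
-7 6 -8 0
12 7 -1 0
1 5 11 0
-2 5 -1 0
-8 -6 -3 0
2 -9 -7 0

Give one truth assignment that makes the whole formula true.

v1=1  v2=0  v3=0  v4=0  v5=0  v6=0  v7=0  v8=1  v9=1  v10=0  v11=0  v12=1

Check each clause:
  1. (v1 || v4) — v1 is true.
  2. (v9 || v4 || v2) — v9 is true.
  3. (v5 || v9 || !v4) — v9 is true.
  4. (v4 || !v3 || !v2) — !v3 is true.
  5. (v1 || !v4 || v10) — v1 is true.
  6. (!v3 || !v7 || !v8) — !v7 is true.
  7. (v11 || v9) — v9 is true.
  8. (!v5 || !v9 || v4) — !v5 is true.
  9. (v8 || !v1 || v11) — v8 is true.
  10. (!v5 || v6 || !v2) — !v5 is true.
  11. (v1 || v2 || v5) — v1 is true.
  12. (!v7 || v8 || !v4) — v8 is true.
  13. (v1 || v12 || v11) — v1 is true.
  14. (v3 || v4 || !v6) — !v6 is true.
  15. (!v2 || !v7) — !v7 is true.
  16. (v9 || v1) — v1 is true.
  17. (!v8 || !v7 || v6) — !v7 is true.
  18. (!v1 || v12 || v7) — v12 is true.
  19. (v11 || v1 || v5) — v1 is true.
  20. (v5 || !v1 || !v2) — !v2 is true.
  21. (!v3 || !v6 || !v8) — !v6 is true.
  22. (v2 || !v7 || !v9) — !v7 is true.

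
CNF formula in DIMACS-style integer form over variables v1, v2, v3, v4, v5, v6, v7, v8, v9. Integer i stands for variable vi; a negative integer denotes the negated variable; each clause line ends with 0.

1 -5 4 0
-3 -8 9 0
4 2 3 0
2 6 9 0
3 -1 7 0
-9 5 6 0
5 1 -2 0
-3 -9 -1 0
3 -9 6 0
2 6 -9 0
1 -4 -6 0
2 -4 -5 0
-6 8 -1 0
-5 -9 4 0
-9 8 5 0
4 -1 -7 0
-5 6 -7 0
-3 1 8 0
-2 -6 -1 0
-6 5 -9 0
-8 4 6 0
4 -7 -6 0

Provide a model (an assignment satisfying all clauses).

Branch on v1: take v1 = False.
For the remaining variables, v2 = True, v3 = False, v4 = True, v5 = True, v6 = False, v7 = False, v8 = False, v9 = False works.

v1 = False, v2 = True, v3 = False, v4 = True, v5 = True, v6 = False, v7 = False, v8 = False, v9 = False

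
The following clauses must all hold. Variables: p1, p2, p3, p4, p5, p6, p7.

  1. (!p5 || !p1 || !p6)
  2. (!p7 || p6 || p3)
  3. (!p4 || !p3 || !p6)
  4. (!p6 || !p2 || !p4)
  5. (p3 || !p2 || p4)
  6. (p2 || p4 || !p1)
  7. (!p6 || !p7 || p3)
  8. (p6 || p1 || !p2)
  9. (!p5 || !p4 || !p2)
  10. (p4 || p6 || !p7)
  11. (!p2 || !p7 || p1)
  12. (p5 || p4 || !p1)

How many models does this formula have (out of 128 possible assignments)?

31

Split on p4, then p6.
  p4=T, p6=T: remaining (p1,p2,p3,p5,p7) ∈ {(F,F,F,F,F); (F,F,F,T,F); (T,F,F,F,F)} — 3.
  p4=T, p6=F: 15 of the 32 assignments to (p1,p2,p3,p5,p7) work.
  p4=F, p6=T: p5 free; 4 ways for (p1,p2,p3,p7) × 2^1 = 8.
  p4=F, p6=F: 5 of the 32 assignments to (p1,p2,p3,p5,p7) work.
Total: 3 + 15 + 8 + 5 = 31.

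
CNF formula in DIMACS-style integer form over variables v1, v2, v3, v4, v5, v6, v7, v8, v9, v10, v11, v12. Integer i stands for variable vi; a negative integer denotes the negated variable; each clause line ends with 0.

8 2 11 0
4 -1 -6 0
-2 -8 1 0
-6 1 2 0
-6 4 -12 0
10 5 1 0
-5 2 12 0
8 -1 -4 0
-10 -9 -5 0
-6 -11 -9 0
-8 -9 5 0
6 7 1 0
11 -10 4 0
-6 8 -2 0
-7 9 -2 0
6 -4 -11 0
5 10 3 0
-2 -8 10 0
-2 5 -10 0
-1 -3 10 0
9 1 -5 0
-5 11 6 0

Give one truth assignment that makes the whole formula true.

v1=1, v2=0, v3=0, v4=0, v5=0, v6=0, v7=0, v8=1, v9=0, v10=1, v11=1, v12=0

Branch on v1: take v1 = True.
For the remaining variables, v2 = False, v3 = False, v4 = False, v5 = False, v6 = False, v7 = False, v8 = True, v9 = False, v10 = True, v11 = True, v12 = False works.
Every clause has at least one true literal under this assignment.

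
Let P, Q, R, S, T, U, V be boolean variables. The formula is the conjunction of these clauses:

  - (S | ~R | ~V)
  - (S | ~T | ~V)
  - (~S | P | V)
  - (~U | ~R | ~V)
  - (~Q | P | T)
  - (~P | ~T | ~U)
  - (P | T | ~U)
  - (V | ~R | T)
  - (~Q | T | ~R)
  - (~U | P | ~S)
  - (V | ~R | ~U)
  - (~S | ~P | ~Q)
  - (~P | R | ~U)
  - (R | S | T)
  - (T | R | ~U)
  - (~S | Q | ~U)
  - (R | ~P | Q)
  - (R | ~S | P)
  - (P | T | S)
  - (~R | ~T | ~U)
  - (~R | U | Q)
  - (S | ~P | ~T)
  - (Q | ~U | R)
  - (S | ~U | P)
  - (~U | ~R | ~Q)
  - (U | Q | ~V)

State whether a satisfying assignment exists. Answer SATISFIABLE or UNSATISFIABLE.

Set P = False and propagate.
The remaining clauses are satisfied by Q = True, R = True, S = False, T = True, U = False, V = False.
Every clause has at least one true literal under this assignment.
So P=0, Q=1, R=1, S=0, T=1, U=0, V=0 is a satisfying assignment.

SATISFIABLE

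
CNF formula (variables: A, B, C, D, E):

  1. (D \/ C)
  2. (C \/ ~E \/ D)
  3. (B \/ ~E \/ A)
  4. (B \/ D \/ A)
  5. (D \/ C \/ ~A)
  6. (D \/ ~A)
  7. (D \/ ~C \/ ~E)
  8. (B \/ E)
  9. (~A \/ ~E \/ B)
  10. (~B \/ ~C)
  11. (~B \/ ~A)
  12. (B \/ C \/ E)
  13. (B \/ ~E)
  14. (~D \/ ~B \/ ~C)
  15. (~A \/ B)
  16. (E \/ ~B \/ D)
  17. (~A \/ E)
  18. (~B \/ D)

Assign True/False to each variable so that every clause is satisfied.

Set A = False and propagate.
The remaining clauses are satisfied by B = True, C = False, D = True, E = True.
Check each clause:
  1. (D \/ C) — D is true.
  2. (~E \/ D \/ C) — D is true.
  3. (A \/ B \/ ~E) — B is true.
  4. (B \/ D \/ A) — B is true.
  5. (~A \/ D \/ C) — D is true.
  6. (~A \/ D) — D is true.
  7. (~C \/ ~E \/ D) — D is true.
  8. (E \/ B) — B is true.
  9. (~E \/ B \/ ~A) — B is true.
  10. (~B \/ ~C) — ~C is true.
  11. (~A \/ ~B) — ~A is true.
  12. (C \/ E \/ B) — B is true.
  13. (~E \/ B) — B is true.
  14. (~B \/ ~C \/ ~D) — ~C is true.
  15. (B \/ ~A) — B is true.
  16. (~B \/ D \/ E) — D is true.
  17. (~A \/ E) — E is true.
  18. (D \/ ~B) — D is true.

A=False, B=True, C=False, D=True, E=True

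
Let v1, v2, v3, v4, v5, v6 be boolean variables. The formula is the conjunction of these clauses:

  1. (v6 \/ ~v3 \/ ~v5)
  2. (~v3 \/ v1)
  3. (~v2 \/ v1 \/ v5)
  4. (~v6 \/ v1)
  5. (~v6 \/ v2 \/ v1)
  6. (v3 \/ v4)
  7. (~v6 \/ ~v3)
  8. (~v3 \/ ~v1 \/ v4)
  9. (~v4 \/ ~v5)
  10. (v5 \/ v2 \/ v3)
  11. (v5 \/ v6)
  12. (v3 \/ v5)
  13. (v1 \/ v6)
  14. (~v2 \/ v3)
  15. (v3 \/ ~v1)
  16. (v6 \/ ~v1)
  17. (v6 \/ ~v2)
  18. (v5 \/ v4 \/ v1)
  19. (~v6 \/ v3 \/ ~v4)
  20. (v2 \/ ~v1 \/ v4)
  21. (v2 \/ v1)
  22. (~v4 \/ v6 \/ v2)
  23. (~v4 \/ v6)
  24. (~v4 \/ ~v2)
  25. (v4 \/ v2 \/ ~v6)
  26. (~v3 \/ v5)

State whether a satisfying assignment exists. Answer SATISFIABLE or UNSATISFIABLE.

UNSATISFIABLE

v6 = True:
  propagation gives v1=True, v3=False; an empty clause results — contradiction.
v6 = False:
  propagation gives v5=True, v3=False, v4=True; an empty clause results — contradiction.
Every branch closes, so no satisfying assignment exists.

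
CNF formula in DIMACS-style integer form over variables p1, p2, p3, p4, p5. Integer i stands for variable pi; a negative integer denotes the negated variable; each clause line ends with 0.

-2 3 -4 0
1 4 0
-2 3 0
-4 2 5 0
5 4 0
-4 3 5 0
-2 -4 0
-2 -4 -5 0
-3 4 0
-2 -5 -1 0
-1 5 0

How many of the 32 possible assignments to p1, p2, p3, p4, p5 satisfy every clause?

5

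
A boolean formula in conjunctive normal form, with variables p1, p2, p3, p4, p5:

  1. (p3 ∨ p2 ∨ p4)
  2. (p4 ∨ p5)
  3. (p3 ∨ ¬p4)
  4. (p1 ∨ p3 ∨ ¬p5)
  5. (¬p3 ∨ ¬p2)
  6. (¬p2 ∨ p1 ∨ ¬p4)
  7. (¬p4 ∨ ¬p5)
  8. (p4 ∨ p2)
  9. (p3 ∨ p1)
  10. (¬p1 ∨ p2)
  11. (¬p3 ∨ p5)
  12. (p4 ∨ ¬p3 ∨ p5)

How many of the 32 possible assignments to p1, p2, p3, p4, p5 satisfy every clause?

1

Satisfying assignments:
  p1=1 p2=1 p3=0 p4=0 p5=1
That's 1 in total.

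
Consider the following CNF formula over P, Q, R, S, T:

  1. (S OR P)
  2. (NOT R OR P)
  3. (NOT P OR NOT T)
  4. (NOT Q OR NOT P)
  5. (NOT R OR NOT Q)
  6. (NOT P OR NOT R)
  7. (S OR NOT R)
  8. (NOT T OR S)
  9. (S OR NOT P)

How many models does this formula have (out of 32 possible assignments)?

5

The models are:
  P=0 Q=0 R=0 S=1 T=0
  P=0 Q=0 R=0 S=1 T=1
  P=0 Q=1 R=0 S=1 T=0
  P=0 Q=1 R=0 S=1 T=1
  P=1 Q=0 R=0 S=1 T=0
That's 5 in total.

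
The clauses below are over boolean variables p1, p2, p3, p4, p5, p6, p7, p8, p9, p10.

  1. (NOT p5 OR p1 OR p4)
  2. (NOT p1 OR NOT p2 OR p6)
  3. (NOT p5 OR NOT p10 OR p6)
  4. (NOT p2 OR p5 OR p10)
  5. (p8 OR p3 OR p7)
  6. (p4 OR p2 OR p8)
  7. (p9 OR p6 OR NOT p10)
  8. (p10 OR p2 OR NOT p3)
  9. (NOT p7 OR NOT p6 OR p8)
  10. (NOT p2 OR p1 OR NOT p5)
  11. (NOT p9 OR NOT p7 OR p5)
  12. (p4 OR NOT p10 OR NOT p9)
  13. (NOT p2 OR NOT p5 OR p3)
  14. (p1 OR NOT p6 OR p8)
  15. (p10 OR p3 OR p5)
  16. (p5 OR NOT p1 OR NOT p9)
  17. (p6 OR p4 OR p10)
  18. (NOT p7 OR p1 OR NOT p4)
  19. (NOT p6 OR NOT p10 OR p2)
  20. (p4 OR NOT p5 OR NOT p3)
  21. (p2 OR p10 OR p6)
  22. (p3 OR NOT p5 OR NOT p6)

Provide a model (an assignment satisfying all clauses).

Pure literal: p8 appears only positively; assign p8 = True.
Branch on p1: take p1 = False.
Set p2 = True and propagate.
  then p5 is forced to False.
  then p10 is forced to True.
The remaining clauses are satisfied by p3 = True, p4 = False, p6 = True, p7 = False, p9 = False.

p1 = F, p2 = T, p3 = T, p4 = F, p5 = F, p6 = T, p7 = F, p8 = T, p9 = F, p10 = T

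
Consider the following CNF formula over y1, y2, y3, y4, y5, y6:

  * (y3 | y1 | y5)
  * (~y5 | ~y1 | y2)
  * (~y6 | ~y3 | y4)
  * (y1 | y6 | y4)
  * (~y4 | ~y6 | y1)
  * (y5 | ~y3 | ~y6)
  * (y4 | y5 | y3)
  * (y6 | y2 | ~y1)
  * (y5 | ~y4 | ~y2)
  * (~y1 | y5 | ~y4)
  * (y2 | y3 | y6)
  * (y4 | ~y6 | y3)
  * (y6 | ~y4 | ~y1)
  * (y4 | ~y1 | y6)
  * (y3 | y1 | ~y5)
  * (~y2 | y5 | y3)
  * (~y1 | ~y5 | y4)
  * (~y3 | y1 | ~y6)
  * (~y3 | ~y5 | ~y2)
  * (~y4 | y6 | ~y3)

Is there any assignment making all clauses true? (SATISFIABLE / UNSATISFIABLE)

Try y1 = True.
Try y2 = True.
Branch on y3: take y3 = False.
  then y5 is forced to True.
  then y4 is forced to True.
  then y6 is forced to True.
So y1=T, y2=T, y3=F, y4=T, y5=T, y6=T is a satisfying assignment.

SATISFIABLE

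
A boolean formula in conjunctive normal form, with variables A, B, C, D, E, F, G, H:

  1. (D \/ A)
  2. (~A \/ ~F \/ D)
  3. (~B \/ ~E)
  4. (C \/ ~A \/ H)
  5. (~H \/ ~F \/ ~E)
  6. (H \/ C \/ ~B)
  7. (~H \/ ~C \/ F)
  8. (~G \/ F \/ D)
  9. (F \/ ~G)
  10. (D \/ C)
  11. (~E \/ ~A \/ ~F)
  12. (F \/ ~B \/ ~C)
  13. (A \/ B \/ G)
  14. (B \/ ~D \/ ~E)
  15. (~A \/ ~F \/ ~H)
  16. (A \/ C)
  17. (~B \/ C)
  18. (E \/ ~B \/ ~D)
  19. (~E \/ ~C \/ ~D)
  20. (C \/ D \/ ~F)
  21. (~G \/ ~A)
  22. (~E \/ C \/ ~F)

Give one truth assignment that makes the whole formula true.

A=1, B=0, C=1, D=1, E=0, F=1, G=0, H=0

Branch on A: take A = True.
  then G is forced to False.
The remaining clauses are satisfied by B = False, C = True, D = True, E = False, F = True, H = False.
Check each clause:
  1. (D \/ A) — A is true.
  2. (~F \/ ~A \/ D) — D is true.
  3. (~B \/ ~E) — ~E is true.
  4. (H \/ ~A \/ C) — C is true.
  5. (~H \/ ~F \/ ~E) — ~H is true.
  6. (~B \/ H \/ C) — C is true.
  7. (~C \/ F \/ ~H) — ~H is true.
  8. (F \/ D \/ ~G) — ~G is true.
  9. (~G \/ F) — ~G is true.
  10. (D \/ C) — C is true.
  11. (~E \/ ~F \/ ~A) — ~E is true.
  12. (F \/ ~C \/ ~B) — F is true.
  13. (A \/ B \/ G) — A is true.
  14. (~D \/ ~E \/ B) — ~E is true.
  15. (~F \/ ~H \/ ~A) — ~H is true.
  16. (A \/ C) — A is true.
  17. (C \/ ~B) — C is true.
  18. (E \/ ~D \/ ~B) — ~B is true.
  19. (~D \/ ~C \/ ~E) — ~E is true.
  20. (~F \/ C \/ D) — C is true.
  21. (~G \/ ~A) — ~G is true.
  22. (~F \/ C \/ ~E) — C is true.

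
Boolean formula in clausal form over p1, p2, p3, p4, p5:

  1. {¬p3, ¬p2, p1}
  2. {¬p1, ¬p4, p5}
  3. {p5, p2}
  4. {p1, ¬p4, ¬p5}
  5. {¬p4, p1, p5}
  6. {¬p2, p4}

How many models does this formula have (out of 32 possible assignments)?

8

Split on p1, then p4.
  p1=1, p4=1: remaining (p2,p3,p5) ∈ {(0,0,1); (0,1,1); (1,0,1); (1,1,1)} — 4.
  p1=1, p4=0: remaining (p2,p3,p5) ∈ {(0,0,1); (0,1,1)} — 2.
  p1=0, p4=1: a clause becomes empty — 0.
  p1=0, p4=0: remaining (p2,p3,p5) ∈ {(0,0,1); (0,1,1)} — 2.
Total: 4 + 2 + 0 + 2 = 8.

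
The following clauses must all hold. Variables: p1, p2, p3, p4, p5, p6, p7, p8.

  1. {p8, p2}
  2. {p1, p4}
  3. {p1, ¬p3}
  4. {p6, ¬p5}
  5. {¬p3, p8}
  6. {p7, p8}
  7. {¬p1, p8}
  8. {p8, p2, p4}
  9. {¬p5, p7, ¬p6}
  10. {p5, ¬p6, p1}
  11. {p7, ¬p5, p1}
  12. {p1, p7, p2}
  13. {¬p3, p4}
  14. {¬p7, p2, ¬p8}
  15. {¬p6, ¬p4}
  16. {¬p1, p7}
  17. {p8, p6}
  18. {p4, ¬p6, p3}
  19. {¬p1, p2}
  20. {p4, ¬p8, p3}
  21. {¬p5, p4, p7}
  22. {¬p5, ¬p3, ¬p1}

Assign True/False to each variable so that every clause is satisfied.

p1=T, p2=T, p3=T, p4=T, p5=F, p6=F, p7=T, p8=T

p2 occurs only positively in the remaining clauses — set p2 = True.
Set p1 = True and propagate.
  then p8 is forced to True.
  then p7 is forced to True.
Set p3 = True and propagate.
  then p4 is forced to True.
  then p6 is forced to False.
  then p5 is forced to False.
Check each clause:
  1. {p8, p2} — p8 is true.
  2. {p1, p4} — p1 is true.
  3. {p1, ¬p3} — p1 is true.
  4. {p6, ¬p5} — ¬p5 is true.
  5. {p8, ¬p3} — p8 is true.
  6. {p8, p7} — p8 is true.
  7. {¬p1, p8} — p8 is true.
  8. {p2, p4, p8} — p8 is true.
  9. {¬p6, ¬p5, p7} — ¬p6 is true.
  10. {p5, p1, ¬p6} — p1 is true.
  11. {p1, ¬p5, p7} — p1 is true.
  12. {p2, p7, p1} — p1 is true.
  13. {p4, ¬p3} — p4 is true.
  14. {¬p8, ¬p7, p2} — p2 is true.
  15. {¬p4, ¬p6} — ¬p6 is true.
  16. {¬p1, p7} — p7 is true.
  17. {p6, p8} — p8 is true.
  18. {p3, p4, ¬p6} — ¬p6 is true.
  19. {¬p1, p2} — p2 is true.
  20. {p4, p3, ¬p8} — p3 is true.
  21. {p7, p4, ¬p5} — ¬p5 is true.
  22. {¬p1, ¬p5, ¬p3} — ¬p5 is true.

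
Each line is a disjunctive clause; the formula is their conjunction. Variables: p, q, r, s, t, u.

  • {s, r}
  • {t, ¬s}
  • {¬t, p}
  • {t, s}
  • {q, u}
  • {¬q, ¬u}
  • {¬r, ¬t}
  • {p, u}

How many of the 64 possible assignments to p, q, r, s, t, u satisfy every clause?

The models are:
  p=1 q=0 r=0 s=1 t=1 u=1
  p=1 q=1 r=0 s=1 t=1 u=0
That's 2 in total.

2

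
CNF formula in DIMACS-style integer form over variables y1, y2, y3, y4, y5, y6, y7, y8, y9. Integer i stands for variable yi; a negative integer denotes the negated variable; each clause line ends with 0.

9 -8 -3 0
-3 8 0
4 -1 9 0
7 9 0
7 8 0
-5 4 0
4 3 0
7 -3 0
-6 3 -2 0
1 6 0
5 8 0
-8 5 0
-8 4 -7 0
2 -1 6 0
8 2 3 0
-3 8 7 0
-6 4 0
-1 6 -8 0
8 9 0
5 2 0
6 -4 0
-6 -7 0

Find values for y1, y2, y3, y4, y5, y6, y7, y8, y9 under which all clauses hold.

y9 occurs only positively in the remaining clauses — set y9 = True.
Set y1 = False and propagate.
  then y6 is forced to True.
  then y4 is forced to True.
  then y7 is forced to False.
  then y8 is forced to True.
  then y3 is forced to False.
  then y2 is forced to False.
  then y5 is forced to True.
Every clause has at least one true literal under this assignment.
Check each clause:
  1. (!y8 || y9 || !y3) — y9 is true.
  2. (y8 || !y3) — y8 is true.
  3. (y9 || y4 || !y1) — y9 is true.
  4. (y7 || y9) — y9 is true.
  5. (y7 || y8) — y8 is true.
  6. (y4 || !y5) — y4 is true.
  7. (y3 || y4) — y4 is true.
  8. (!y3 || y7) — !y3 is true.
  9. (!y6 || !y2 || y3) — !y2 is true.
  10. (y6 || y1) — y6 is true.
  11. (y5 || y8) — y8 is true.
  12. (!y8 || y5) — y5 is true.
  13. (y4 || !y7 || !y8) — !y7 is true.
  14. (y6 || !y1 || y2) — y6 is true.
  15. (y2 || y8 || y3) — y8 is true.
  16. (!y3 || y8 || y7) — y8 is true.
  17. (!y6 || y4) — y4 is true.
  18. (!y8 || !y1 || y6) — !y1 is true.
  19. (y9 || y8) — y8 is true.
  20. (y2 || y5) — y5 is true.
  21. (y6 || !y4) — y6 is true.
  22. (!y7 || !y6) — !y7 is true.

y1=0, y2=0, y3=0, y4=1, y5=1, y6=1, y7=0, y8=1, y9=1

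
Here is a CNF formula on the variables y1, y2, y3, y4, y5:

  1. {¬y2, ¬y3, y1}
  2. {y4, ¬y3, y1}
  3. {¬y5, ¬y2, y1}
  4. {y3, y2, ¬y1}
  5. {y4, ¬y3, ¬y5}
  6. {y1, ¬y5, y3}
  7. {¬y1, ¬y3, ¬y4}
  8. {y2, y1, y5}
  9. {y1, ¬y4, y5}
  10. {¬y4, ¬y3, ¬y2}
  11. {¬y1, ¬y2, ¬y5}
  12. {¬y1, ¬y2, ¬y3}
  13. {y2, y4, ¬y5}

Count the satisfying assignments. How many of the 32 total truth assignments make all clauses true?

5

The models are:
  y1=F y2=F y3=T y4=T y5=T
  y1=F y2=T y3=F y4=F y5=F
  y1=T y2=F y3=T y4=F y5=F
  y1=T y2=T y3=F y4=F y5=F
  y1=T y2=T y3=F y4=T y5=F
That's 5 in total.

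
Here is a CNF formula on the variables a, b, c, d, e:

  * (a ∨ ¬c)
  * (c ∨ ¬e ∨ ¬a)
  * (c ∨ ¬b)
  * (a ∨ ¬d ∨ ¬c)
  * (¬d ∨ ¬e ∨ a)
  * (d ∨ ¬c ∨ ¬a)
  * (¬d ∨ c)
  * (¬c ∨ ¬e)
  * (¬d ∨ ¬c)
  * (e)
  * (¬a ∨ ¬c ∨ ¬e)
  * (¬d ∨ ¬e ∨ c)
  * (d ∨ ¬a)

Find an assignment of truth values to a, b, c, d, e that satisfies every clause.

a=F, b=F, c=F, d=F, e=T

Check each clause:
  1. (¬c ∨ a) — ¬c is true.
  2. (c ∨ ¬a ∨ ¬e) — ¬a is true.
  3. (c ∨ ¬b) — ¬b is true.
  4. (¬c ∨ ¬d ∨ a) — ¬d is true.
  5. (¬d ∨ a ∨ ¬e) — ¬d is true.
  6. (¬c ∨ d ∨ ¬a) — ¬c is true.
  7. (¬d ∨ c) — ¬d is true.
  8. (¬c ∨ ¬e) — ¬c is true.
  9. (¬d ∨ ¬c) — ¬d is true.
  10. (e) — e is true.
  11. (¬e ∨ ¬c ∨ ¬a) — ¬c is true.
  12. (¬d ∨ c ∨ ¬e) — ¬d is true.
  13. (¬a ∨ d) — ¬a is true.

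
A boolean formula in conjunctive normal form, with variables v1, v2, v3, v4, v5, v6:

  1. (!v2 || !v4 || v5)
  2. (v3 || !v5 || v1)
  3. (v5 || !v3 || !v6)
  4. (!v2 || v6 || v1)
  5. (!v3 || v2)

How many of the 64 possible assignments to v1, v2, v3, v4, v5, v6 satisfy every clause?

26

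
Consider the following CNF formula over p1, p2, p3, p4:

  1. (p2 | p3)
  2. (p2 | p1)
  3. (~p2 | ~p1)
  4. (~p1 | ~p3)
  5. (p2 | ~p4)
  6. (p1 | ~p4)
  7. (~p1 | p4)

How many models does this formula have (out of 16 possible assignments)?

2

The models are:
  p1=0 p2=1 p3=0 p4=0
  p1=0 p2=1 p3=1 p4=0
Count: 2.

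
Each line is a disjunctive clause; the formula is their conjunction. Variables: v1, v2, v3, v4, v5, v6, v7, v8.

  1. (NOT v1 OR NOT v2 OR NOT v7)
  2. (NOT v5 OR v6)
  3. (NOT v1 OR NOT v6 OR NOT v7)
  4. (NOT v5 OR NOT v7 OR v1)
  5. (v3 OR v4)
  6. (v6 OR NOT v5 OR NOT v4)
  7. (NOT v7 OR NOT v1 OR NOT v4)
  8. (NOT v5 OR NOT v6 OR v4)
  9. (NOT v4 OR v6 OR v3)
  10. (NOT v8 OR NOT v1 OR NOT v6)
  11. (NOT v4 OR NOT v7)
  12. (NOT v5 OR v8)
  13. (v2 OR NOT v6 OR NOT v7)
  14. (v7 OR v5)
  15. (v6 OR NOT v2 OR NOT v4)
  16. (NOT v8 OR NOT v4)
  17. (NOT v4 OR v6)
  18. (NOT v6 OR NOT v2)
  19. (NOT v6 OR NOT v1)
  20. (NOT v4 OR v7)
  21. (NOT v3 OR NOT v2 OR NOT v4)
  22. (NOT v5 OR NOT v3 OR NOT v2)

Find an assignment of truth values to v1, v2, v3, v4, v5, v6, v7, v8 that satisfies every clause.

v1=0  v2=0  v3=1  v4=0  v5=0  v6=0  v7=1  v8=1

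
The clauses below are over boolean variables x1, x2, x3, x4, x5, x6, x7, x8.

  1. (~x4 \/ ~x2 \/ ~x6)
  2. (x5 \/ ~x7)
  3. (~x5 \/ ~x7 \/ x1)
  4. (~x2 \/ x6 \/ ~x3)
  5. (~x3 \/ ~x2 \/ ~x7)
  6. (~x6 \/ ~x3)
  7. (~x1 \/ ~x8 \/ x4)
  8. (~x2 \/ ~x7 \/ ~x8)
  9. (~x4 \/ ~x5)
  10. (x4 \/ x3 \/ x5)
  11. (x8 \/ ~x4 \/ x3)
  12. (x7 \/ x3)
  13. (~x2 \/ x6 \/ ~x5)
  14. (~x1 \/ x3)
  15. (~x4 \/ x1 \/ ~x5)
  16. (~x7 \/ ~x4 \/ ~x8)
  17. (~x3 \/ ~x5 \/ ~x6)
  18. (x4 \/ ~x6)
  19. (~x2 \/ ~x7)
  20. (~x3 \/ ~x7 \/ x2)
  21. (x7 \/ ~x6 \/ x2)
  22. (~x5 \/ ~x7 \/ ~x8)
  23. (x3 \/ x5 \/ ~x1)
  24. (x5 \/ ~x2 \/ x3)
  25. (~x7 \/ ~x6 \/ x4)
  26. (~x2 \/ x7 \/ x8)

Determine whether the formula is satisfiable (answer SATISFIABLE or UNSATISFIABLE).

Set x1 = True and propagate.
  then x3 is forced to True.
  then x6 is forced to False.
  then x2 is forced to False.
  then x7 is forced to False.
For the remaining variables, x4 = False, x5 = True, x8 = False works.
Every clause has at least one true literal under this assignment.
So x1=True, x2=False, x3=True, x4=False, x5=True, x6=False, x7=False, x8=False is a satisfying assignment.

SATISFIABLE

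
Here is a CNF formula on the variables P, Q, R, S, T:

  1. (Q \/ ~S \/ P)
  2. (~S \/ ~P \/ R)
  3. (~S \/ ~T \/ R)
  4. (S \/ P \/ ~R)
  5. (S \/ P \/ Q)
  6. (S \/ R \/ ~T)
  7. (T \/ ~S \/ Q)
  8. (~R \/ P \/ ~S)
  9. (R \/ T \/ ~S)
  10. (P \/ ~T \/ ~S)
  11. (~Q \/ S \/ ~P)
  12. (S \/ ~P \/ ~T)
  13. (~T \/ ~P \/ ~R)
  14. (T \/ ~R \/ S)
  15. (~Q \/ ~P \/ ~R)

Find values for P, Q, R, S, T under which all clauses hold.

P=T, Q=F, R=F, S=F, T=F

Try P = True.
The remaining clauses are satisfied by Q = False, R = False, S = False, T = False.
Check each clause:
  1. (~S \/ P \/ Q) — P is true.
  2. (~P \/ ~S \/ R) — ~S is true.
  3. (~T \/ ~S \/ R) — ~S is true.
  4. (~R \/ P \/ S) — P is true.
  5. (P \/ S \/ Q) — P is true.
  6. (R \/ S \/ ~T) — ~T is true.
  7. (Q \/ T \/ ~S) — ~S is true.
  8. (P \/ ~R \/ ~S) — P is true.
  9. (~S \/ R \/ T) — ~S is true.
  10. (~T \/ P \/ ~S) — P is true.
  11. (S \/ ~P \/ ~Q) — ~Q is true.
  12. (S \/ ~T \/ ~P) — ~T is true.
  13. (~P \/ ~R \/ ~T) — ~T is true.
  14. (S \/ T \/ ~R) — ~R is true.
  15. (~R \/ ~P \/ ~Q) — ~R is true.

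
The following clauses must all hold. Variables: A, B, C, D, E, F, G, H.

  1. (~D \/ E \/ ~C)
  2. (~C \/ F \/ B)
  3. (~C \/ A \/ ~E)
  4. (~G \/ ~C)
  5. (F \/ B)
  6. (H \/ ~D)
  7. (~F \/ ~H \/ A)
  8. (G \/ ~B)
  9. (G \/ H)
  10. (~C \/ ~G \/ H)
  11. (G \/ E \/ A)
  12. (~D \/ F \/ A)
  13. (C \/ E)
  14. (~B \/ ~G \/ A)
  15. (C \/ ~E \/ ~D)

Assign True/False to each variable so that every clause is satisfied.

A=True, B=True, C=False, D=False, E=True, F=False, G=True, H=True

A occurs only positively in the remaining clauses — set A = True.
Pure literal: D appears only negated; assign D = False.
Set B = True and propagate.
  then G is forced to True.
  then C is forced to False.
  then E is forced to True.
F, H are now unconstrained; take F = False, H = True.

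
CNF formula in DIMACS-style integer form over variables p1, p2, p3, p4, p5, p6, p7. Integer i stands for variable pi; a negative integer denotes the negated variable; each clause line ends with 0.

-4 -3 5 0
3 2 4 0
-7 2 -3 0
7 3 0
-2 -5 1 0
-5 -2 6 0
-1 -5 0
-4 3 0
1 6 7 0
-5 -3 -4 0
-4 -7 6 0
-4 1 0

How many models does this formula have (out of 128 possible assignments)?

Split on p3, then p4.
  p3=1, p4=1: a clause becomes empty — 0.
  p3=1, p4=0: 11 of the 32 assignments to (p1,p2,p5,p6,p7) work.
  p3=0, p4=1: a clause becomes empty — 0.
  p3=0, p4=0: remaining (p1,p2,p5,p6,p7) ∈ {(0,1,0,0,1); (0,1,0,1,1); (1,1,0,0,1); (1,1,0,1,1)} — 4.
Total: 0 + 11 + 0 + 4 = 15.

15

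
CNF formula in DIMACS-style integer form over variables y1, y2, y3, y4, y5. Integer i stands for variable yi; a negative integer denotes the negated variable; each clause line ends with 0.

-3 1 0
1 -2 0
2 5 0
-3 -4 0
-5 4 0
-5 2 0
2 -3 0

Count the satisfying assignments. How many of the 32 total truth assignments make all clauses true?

4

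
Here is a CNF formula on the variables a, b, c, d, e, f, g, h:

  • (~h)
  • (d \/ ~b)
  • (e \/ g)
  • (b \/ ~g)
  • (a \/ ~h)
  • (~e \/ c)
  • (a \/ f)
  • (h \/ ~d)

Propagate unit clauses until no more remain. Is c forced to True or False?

True

Unit clause (~h) sets h = False.
In (h \/ ~d), h is now false; ~d must hold, so d = False.
(d \/ ~b) with d = False leaves only ~b, so b = False.
From (~g \/ b) and b = False: g = False.
(e \/ g) with g = False leaves only e, so e = True.
From (c \/ ~e) and e = True: c = True.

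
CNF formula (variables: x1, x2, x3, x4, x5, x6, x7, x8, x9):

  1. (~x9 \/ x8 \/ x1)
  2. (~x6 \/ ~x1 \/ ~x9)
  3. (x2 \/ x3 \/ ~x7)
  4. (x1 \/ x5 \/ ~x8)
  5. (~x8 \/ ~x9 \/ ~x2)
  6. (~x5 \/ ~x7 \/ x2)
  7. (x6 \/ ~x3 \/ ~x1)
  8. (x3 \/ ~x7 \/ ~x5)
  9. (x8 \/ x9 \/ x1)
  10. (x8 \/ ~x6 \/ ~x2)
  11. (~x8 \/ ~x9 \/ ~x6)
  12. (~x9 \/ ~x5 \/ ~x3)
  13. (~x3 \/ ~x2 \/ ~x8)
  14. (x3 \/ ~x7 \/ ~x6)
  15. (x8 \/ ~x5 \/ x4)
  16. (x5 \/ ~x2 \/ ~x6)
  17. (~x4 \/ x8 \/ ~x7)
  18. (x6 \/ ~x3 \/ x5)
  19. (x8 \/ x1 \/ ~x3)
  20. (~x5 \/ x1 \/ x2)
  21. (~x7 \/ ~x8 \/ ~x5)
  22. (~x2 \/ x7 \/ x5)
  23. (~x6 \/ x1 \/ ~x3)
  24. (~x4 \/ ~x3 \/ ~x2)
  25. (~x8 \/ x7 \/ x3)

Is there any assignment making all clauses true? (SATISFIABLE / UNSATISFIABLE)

SATISFIABLE

Try x1 = True.
For the remaining variables, x2 = True, x3 = False, x4 = True, x5 = True, x6 = False, x7 = False, x8 = False, x9 = True works.
Every clause has at least one true literal under this assignment.
So x1 = 1, x2 = 1, x3 = 0, x4 = 1, x5 = 1, x6 = 0, x7 = 0, x8 = 0, x9 = 1 is a satisfying assignment.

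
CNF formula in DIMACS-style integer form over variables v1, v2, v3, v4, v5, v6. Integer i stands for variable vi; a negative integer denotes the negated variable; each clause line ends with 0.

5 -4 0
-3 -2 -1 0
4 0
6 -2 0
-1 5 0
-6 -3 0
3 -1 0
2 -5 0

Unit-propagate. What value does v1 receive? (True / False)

False

(v4) is a unit clause: v4 = True.
(v5 | ~v4) with v4 = True leaves only v5, so v5 = True.
(~v5 | v2): since v5 = True, the clause reduces to (v2). v2 = True.
In (v6 | ~v2), ~v2 is now false; v6 must hold, so v6 = True.
In (~v3 | ~v6), ~v6 is now false; ~v3 must hold, so v3 = False.
(v3 | ~v1) with v3 = False leaves only ~v1, so v1 = False.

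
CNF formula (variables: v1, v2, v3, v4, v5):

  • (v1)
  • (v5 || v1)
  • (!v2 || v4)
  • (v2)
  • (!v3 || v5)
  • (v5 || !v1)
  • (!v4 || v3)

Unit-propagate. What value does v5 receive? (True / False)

True

Unit clause (v1) sets v1 = True.
(v2) is a unit clause: v2 = True.
(!v2 || v4) with v2 = True leaves only v4, so v4 = True.
(!v1 || v5): since v1 = True, the clause reduces to (v5). v5 = True.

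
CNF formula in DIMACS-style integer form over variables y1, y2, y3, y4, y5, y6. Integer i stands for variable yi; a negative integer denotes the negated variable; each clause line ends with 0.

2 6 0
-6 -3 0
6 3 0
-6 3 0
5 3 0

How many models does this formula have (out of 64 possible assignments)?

8

Case analysis on y3 and y6:
  y3=1, y6=1: a clause becomes empty — 0.
  y3=1, y6=0: forces y2=1; y1, y4, y5 free → 2^3 = 8.
  y3=0, y6=1: a clause becomes empty — 0.
  y3=0, y6=0: a clause becomes empty — 0.
Total: 0 + 8 + 0 + 0 = 8.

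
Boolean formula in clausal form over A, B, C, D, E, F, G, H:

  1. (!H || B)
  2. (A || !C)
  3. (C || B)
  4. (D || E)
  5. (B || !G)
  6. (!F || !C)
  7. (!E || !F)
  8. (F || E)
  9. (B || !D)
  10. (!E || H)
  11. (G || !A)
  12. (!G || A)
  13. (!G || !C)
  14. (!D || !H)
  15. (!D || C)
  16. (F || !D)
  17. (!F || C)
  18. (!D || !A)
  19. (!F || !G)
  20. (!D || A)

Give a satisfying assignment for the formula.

A=0  B=1  C=0  D=0  E=1  F=0  G=0  H=1

Check each clause:
  1. (B || !H) — B is true.
  2. (!C || A) — !C is true.
  3. (B || C) — B is true.
  4. (E || D) — E is true.
  5. (!G || B) — !G is true.
  6. (!C || !F) — !F is true.
  7. (!E || !F) — !F is true.
  8. (F || E) — E is true.
  9. (B || !D) — B is true.
  10. (!E || H) — H is true.
  11. (G || !A) — !A is true.
  12. (A || !G) — !G is true.
  13. (!C || !G) — !G is true.
  14. (!H || !D) — !D is true.
  15. (C || !D) — !D is true.
  16. (!D || F) — !D is true.
  17. (C || !F) — !F is true.
  18. (!A || !D) — !D is true.
  19. (!F || !G) — !G is true.
  20. (!D || A) — !D is true.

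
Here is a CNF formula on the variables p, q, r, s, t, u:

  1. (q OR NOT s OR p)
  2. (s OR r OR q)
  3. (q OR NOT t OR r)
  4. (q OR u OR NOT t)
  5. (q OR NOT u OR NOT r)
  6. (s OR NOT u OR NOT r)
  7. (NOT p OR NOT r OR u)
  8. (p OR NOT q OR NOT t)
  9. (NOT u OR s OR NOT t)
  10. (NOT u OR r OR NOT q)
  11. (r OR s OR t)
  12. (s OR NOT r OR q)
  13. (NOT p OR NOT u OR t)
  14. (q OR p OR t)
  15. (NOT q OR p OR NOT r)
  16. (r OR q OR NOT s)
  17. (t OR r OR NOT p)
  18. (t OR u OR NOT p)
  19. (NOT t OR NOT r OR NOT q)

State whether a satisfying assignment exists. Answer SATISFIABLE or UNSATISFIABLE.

SATISFIABLE

Branch on p: take p = True.
Set q = True and propagate.
For the remaining variables, r = False, s = True, t = True, u = False works.
Every clause has at least one true literal under this assignment.
So p=1, q=1, r=0, s=1, t=1, u=0 is a satisfying assignment.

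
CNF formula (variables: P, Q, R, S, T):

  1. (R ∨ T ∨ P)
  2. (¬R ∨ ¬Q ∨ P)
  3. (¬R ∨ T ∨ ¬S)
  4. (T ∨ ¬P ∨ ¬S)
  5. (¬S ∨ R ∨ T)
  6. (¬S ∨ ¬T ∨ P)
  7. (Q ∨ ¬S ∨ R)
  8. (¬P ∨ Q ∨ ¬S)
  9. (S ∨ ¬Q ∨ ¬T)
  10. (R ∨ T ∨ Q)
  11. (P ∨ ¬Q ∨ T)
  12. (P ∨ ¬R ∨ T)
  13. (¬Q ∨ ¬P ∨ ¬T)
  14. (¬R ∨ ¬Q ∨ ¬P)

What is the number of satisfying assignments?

Satisfying assignments:
  P=F Q=F R=F S=F T=T
  P=F Q=F R=T S=F T=T
  P=T Q=F R=F S=F T=T
  P=T Q=F R=T S=F T=F
  P=T Q=F R=T S=F T=T
  P=T Q=T R=F S=F T=F
Count: 6.

6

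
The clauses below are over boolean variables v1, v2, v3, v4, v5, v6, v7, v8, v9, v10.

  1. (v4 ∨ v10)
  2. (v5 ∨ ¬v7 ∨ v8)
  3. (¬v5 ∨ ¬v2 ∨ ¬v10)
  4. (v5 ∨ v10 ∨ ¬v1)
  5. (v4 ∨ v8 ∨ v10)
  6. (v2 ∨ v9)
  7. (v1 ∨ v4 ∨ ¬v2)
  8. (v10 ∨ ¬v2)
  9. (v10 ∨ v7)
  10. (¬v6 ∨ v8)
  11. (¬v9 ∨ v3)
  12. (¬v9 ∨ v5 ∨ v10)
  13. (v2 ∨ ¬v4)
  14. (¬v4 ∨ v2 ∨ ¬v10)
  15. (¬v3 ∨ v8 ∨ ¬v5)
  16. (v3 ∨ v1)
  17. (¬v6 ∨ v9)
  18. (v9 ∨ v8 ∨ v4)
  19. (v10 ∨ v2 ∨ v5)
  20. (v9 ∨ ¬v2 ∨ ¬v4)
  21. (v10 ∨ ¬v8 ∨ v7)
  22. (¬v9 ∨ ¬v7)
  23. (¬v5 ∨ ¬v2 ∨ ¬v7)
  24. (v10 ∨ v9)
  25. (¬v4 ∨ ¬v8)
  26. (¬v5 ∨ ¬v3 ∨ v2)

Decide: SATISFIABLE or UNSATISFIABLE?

Pure literal: v6 appears only negated; assign v6 = False.
Set v1 = False and propagate.
  then v3 is forced to True.
The remaining clauses are satisfied by v2 = True, v4 = True, v5 = False, v7 = False, v8 = False, v9 = True, v10 = True.
Every clause has at least one true literal under this assignment.
So v1=F  v2=T  v3=T  v4=T  v5=F  v6=F  v7=F  v8=F  v9=T  v10=T is a satisfying assignment.

SATISFIABLE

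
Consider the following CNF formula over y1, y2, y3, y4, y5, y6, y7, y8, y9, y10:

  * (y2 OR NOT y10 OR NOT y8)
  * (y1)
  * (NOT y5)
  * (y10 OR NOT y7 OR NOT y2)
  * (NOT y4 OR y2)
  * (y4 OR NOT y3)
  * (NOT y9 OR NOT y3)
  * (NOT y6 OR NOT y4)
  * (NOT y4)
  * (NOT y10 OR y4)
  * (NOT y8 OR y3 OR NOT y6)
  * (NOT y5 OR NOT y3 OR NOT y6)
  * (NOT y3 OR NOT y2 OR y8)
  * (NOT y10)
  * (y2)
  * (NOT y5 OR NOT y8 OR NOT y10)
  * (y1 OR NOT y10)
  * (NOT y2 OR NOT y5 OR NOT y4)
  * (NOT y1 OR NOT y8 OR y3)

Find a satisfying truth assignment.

y1=1, y2=1, y3=0, y4=0, y5=0, y6=0, y7=0, y8=0, y9=1, y10=0

Unit propagation: (y1) forces y1 = True.
The clause (NOT y5) is unit: y5 must be False.
The clause (NOT y4) is unit: y4 must be False.
The clause (NOT y3) is unit: y3 must be False.
Unit propagation: (NOT y10) forces y10 = False.
Unit propagation: (y2) forces y2 = True.
Unit propagation: (NOT y7) forces y7 = False.
Unit propagation: (NOT y8) forces y8 = False.
y6, y9 are now unconstrained; take y6 = False, y9 = True.
Every clause has at least one true literal under this assignment.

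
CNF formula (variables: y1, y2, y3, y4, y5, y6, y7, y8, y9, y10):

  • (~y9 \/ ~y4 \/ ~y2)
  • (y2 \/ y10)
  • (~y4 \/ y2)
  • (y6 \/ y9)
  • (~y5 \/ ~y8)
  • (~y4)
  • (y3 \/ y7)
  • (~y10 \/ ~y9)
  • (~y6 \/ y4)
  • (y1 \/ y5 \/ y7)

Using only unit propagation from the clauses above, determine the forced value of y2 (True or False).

(~y4) stands alone — y4 = False.
From (y4 \/ ~y6) and y4 = False: y6 = False.
(y9 \/ y6): since y6 = False, the clause reduces to (y9). y9 = True.
From (~y9 \/ ~y10) and y9 = True: y10 = False.
In (y2 \/ y10), y10 is now false; y2 must hold, so y2 = True.

True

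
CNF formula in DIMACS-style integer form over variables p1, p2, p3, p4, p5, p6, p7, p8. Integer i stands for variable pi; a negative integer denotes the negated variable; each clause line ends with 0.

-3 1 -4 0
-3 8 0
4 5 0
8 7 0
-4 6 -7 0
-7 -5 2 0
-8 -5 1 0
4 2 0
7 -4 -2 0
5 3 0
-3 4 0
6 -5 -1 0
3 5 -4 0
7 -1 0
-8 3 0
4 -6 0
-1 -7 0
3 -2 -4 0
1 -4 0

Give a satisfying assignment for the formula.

p1=False, p2=True, p3=False, p4=False, p5=True, p6=False, p7=True, p8=False

Try p1 = False.
  then p4 is forced to False.
  then p5 is forced to True.
  then p8 is forced to False.
  then p3 is forced to False.
  then p7 is forced to True.
  then p2 is forced to True.
  then p6 is forced to False.
Check each clause:
  1. (NOT p3 OR NOT p4 OR p1) — NOT p4 is true.
  2. (NOT p3 OR p8) — NOT p3 is true.
  3. (p4 OR p5) — p5 is true.
  4. (p7 OR p8) — p7 is true.
  5. (NOT p7 OR p6 OR NOT p4) — NOT p4 is true.
  6. (NOT p5 OR NOT p7 OR p2) — p2 is true.
  7. (NOT p5 OR NOT p8 OR p1) — NOT p8 is true.
  8. (p4 OR p2) — p2 is true.
  9. (NOT p4 OR p7 OR NOT p2) — NOT p4 is true.
  10. (p3 OR p5) — p5 is true.
  11. (p4 OR NOT p3) — NOT p3 is true.
  12. (NOT p1 OR p6 OR NOT p5) — NOT p1 is true.
  13. (p3 OR NOT p4 OR p5) — NOT p4 is true.
  14. (p7 OR NOT p1) — NOT p1 is true.
  15. (p3 OR NOT p8) — NOT p8 is true.
  16. (p4 OR NOT p6) — NOT p6 is true.
  17. (NOT p7 OR NOT p1) — NOT p1 is true.
  18. (p3 OR NOT p2 OR NOT p4) — NOT p4 is true.
  19. (p1 OR NOT p4) — NOT p4 is true.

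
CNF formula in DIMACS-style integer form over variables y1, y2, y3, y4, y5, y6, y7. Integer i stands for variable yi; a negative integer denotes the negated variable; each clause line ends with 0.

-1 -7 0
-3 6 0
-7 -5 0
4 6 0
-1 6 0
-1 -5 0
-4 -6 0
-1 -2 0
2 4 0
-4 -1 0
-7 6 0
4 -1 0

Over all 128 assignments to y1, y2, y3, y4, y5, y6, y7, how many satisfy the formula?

10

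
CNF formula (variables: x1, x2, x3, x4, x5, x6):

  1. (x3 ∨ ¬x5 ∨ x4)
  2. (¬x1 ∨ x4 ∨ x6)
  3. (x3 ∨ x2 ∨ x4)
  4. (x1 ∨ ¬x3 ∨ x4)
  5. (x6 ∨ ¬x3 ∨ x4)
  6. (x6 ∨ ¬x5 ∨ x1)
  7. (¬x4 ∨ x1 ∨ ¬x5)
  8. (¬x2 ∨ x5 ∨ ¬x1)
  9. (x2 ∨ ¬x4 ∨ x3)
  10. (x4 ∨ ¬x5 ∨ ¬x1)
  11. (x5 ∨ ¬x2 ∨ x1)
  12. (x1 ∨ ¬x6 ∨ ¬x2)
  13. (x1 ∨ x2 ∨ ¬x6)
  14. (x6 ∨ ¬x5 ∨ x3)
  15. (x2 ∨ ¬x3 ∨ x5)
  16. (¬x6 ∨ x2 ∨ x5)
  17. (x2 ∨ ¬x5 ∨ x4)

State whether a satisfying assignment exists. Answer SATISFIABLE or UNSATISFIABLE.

SATISFIABLE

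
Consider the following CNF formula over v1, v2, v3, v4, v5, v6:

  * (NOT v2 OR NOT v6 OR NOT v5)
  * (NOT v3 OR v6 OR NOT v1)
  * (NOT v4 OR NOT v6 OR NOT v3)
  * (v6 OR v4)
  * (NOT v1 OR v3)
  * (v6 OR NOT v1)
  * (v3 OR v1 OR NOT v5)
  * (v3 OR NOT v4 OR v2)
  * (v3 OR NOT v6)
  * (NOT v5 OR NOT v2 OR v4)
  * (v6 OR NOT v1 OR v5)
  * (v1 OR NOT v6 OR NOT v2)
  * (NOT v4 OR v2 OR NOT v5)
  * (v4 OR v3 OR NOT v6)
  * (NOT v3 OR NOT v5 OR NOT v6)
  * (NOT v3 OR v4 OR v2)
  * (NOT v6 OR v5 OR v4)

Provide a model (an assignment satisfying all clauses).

v1=False, v2=False, v3=True, v4=True, v5=False, v6=False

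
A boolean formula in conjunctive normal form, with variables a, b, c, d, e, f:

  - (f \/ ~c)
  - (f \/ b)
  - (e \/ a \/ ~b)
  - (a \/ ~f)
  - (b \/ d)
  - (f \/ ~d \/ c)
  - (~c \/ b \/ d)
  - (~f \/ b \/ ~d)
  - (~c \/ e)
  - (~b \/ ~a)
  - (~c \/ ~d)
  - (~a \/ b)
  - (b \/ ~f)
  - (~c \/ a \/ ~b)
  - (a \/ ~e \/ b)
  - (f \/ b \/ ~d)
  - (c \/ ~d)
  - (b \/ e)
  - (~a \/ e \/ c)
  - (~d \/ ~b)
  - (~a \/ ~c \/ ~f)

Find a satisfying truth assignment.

a=F, b=T, c=F, d=F, e=T, f=F

Check each clause:
  1. (f \/ ~c) — ~c is true.
  2. (f \/ b) — b is true.
  3. (e \/ a \/ ~b) — e is true.
  4. (a \/ ~f) — ~f is true.
  5. (d \/ b) — b is true.
  6. (c \/ f \/ ~d) — ~d is true.
  7. (d \/ b \/ ~c) — b is true.
  8. (~f \/ ~d \/ b) — ~f is true.
  9. (~c \/ e) — ~c is true.
  10. (~a \/ ~b) — ~a is true.
  11. (~c \/ ~d) — ~d is true.
  12. (b \/ ~a) — b is true.
  13. (b \/ ~f) — ~f is true.
  14. (~c \/ a \/ ~b) — ~c is true.
  15. (~e \/ b \/ a) — b is true.
  16. (f \/ ~d \/ b) — b is true.
  17. (~d \/ c) — ~d is true.
  18. (b \/ e) — b is true.
  19. (c \/ e \/ ~a) — e is true.
  20. (~d \/ ~b) — ~d is true.
  21. (~c \/ ~f \/ ~a) — ~f is true.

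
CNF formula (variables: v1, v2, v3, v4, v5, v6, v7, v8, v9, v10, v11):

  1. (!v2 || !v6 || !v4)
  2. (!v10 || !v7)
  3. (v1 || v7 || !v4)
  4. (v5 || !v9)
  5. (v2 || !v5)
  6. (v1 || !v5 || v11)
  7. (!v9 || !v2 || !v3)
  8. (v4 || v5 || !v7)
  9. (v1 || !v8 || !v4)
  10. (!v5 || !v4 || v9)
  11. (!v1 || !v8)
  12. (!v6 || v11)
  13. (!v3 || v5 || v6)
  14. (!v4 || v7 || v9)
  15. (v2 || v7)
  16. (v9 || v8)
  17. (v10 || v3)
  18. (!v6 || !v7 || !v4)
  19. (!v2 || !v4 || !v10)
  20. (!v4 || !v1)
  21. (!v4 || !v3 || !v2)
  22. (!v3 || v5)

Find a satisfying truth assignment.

Pure literal: v11 appears only positively; assign v11 = True.
Try v1 = False.
Try v2 = True.
Try v3 = False.
  then v10 is forced to True.
  then v7 is forced to False.
  then v4 is forced to False.
The remaining clauses are satisfied by v5 = True, v6 = True, v8 = True, v9 = False.

v1=F  v2=T  v3=F  v4=F  v5=T  v6=T  v7=F  v8=T  v9=F  v10=T  v11=T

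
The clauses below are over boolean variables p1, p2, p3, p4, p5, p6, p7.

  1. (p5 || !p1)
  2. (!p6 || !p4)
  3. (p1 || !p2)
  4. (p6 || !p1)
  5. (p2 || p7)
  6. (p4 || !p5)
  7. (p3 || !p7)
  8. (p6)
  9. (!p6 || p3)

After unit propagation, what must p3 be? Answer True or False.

(p6) stands alone — p6 = True.
In (!p4 || !p6), !p6 is now false; !p4 must hold, so p4 = False.
(p4 || !p5): since p4 = False, the clause reduces to (!p5). p5 = False.
(p5 || !p1): since p5 = False, the clause reduces to (!p1). p1 = False.
In (!p2 || p1), p1 is now false; !p2 must hold, so p2 = False.
(p2 || p7): since p2 = False, the clause reduces to (p7). p7 = True.
(!p7 || p3) with p7 = True leaves only p3, so p3 = True.

True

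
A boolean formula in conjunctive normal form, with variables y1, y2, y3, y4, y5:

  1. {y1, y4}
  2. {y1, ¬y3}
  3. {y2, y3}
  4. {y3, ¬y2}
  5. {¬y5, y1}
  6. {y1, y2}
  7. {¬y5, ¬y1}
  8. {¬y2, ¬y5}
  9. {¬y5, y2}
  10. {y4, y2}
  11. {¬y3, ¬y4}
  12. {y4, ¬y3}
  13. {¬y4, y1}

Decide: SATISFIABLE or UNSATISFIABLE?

UNSATISFIABLE

y1 = True:
  y3 = True:
    propagation gives y4=False; an empty clause results — contradiction.
  y3 = False:
    propagation gives y2=True; an empty clause results — contradiction.
y1 = False:
  propagation gives y4=True; an empty clause results — contradiction.
Every branch closes, so no satisfying assignment exists.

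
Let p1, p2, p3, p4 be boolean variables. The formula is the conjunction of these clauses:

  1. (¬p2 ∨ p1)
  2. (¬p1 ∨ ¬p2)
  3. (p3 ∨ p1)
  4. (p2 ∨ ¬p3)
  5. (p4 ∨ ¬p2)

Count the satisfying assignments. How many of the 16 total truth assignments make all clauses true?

2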